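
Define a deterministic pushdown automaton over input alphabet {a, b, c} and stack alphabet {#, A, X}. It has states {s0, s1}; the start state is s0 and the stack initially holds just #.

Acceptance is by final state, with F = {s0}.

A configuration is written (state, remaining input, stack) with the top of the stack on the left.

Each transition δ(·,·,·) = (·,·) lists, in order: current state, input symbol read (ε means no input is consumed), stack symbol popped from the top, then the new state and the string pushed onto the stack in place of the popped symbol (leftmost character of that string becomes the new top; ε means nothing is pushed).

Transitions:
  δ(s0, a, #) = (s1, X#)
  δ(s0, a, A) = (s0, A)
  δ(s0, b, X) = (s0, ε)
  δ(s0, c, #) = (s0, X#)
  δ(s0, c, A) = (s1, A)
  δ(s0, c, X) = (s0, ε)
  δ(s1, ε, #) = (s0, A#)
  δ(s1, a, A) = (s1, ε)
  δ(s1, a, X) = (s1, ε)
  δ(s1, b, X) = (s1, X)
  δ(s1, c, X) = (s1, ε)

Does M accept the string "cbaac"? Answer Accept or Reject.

Reject

(s0, cbaac, #)
  read c, top #: go to s0, push X# → (s0, baac, X#)
  read b, top X: go to s0, push ε → (s0, aac, #)
  read a, top #: go to s1, push X# → (s1, ac, X#)
  read a, top X: go to s1, push ε → (s1, c, #)
  ε-move, top #: go to s0, push A# → (s0, c, A#)
  read c, top A: go to s1, push A → (s1, ε, A#)
All input consumed; state s1 ∉ F and no further ε-move applies.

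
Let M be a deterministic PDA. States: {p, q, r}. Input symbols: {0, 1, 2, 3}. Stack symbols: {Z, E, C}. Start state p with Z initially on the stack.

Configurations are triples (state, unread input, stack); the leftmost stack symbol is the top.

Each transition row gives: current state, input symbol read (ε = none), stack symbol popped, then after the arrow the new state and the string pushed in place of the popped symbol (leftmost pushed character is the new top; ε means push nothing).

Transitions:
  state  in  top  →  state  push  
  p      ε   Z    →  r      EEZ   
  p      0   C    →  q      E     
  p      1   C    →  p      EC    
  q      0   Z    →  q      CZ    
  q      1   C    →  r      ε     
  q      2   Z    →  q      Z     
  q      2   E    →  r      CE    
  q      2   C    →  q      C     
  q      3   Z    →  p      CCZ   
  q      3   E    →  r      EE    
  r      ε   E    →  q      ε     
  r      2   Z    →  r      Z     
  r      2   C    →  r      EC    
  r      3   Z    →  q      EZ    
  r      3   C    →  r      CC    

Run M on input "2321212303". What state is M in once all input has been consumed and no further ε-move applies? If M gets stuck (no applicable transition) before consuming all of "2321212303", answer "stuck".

q

(p, 2321212303, Z)
  ε-move, top Z: go to r, push EEZ → (r, 2321212303, EEZ)
  ε-move, top E: go to q, push ε → (q, 2321212303, EZ)
  read 2, top E: go to r, push CE → (r, 321212303, CEZ)
  read 3, top C: go to r, push CC → (r, 21212303, CCEZ)
  read 2, top C: go to r, push EC → (r, 1212303, ECCEZ)
  ε-move, top E: go to q, push ε → (q, 1212303, CCEZ)
  read 1, top C: go to r, push ε → (r, 212303, CEZ)
  read 2, top C: go to r, push EC → (r, 12303, ECEZ)
  ε-move, top E: go to q, push ε → (q, 12303, CEZ)
  read 1, top C: go to r, push ε → (r, 2303, EZ)
  ε-move, top E: go to q, push ε → (q, 2303, Z)
  read 2, top Z: go to q, push Z → (q, 303, Z)
  read 3, top Z: go to p, push CCZ → (p, 03, CCZ)
  read 0, top C: go to q, push E → (q, 3, ECZ)
  read 3, top E: go to r, push EE → (r, ε, EECZ)
  ε-move, top E: go to q, push ε → (q, ε, ECZ)
All input consumed; M is in state q.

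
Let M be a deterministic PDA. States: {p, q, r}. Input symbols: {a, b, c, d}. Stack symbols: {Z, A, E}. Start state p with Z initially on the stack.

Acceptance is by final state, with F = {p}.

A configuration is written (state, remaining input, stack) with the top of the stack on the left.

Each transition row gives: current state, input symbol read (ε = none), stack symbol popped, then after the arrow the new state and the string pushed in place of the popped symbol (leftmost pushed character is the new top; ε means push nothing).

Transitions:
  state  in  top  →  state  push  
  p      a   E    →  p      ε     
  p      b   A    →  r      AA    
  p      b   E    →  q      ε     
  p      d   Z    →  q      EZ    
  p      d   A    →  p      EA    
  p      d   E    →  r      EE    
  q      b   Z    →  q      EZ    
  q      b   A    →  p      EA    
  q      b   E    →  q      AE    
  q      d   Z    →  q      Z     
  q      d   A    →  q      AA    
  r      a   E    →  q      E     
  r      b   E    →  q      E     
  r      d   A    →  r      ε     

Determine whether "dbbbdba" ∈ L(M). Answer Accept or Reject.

Accept

(p, dbbbdba, Z)
  read d, top Z: go to q, push EZ → (q, bbbdba, EZ)
  read b, top E: go to q, push AE → (q, bbdba, AEZ)
  read b, top A: go to p, push EA → (p, bdba, EAEZ)
  read b, top E: go to q, push ε → (q, dba, AEZ)
  read d, top A: go to q, push AA → (q, ba, AAEZ)
  read b, top A: go to p, push EA → (p, a, EAAEZ)
  read a, top E: go to p, push ε → (p, ε, AAEZ)
All input consumed; state p ∈ F.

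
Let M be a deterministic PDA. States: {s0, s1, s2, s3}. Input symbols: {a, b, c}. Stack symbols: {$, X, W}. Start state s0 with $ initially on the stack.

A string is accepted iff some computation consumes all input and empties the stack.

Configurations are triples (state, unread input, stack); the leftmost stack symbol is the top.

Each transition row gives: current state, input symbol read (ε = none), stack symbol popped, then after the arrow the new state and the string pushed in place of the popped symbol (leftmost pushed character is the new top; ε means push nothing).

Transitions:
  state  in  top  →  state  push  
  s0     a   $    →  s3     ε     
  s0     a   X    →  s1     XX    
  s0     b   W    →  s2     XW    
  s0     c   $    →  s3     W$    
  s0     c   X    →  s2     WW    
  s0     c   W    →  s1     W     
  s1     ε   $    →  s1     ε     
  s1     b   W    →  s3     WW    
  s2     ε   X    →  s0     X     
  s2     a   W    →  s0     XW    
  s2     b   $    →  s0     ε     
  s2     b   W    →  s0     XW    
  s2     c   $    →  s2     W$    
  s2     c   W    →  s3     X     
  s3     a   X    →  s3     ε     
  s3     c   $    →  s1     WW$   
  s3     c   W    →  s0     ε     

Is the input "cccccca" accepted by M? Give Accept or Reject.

Accept

(s0, cccccca, $)
  read c, top $: go to s3, push W$ → (s3, ccccca, W$)
  read c, top W: go to s0, push ε → (s0, cccca, $)
  read c, top $: go to s3, push W$ → (s3, ccca, W$)
  read c, top W: go to s0, push ε → (s0, cca, $)
  read c, top $: go to s3, push W$ → (s3, ca, W$)
  read c, top W: go to s0, push ε → (s0, a, $)
  read a, top $: go to s3, push ε → (s3, ε, ε)
All input consumed and the stack is empty.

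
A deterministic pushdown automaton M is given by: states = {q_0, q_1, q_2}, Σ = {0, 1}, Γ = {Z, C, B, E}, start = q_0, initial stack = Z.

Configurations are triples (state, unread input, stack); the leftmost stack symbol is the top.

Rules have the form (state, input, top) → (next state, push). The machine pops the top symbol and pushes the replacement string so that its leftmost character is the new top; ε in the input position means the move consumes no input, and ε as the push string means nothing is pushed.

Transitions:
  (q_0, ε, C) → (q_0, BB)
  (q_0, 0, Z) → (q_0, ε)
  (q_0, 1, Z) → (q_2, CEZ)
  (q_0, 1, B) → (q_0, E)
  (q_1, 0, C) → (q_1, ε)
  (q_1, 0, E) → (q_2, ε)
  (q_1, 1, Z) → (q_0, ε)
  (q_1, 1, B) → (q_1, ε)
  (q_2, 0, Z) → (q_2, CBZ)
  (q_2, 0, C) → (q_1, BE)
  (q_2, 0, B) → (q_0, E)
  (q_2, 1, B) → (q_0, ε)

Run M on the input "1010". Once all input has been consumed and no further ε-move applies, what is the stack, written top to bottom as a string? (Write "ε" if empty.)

EZ

(q_0, 1010, Z)
  read 1, top Z: go to q_2, push CEZ → (q_2, 010, CEZ)
  read 0, top C: go to q_1, push BE → (q_1, 10, BEEZ)
  read 1, top B: go to q_1, push ε → (q_1, 0, EEZ)
  read 0, top E: go to q_2, push ε → (q_2, ε, EZ)
All input consumed in state q_2 with stack EZ.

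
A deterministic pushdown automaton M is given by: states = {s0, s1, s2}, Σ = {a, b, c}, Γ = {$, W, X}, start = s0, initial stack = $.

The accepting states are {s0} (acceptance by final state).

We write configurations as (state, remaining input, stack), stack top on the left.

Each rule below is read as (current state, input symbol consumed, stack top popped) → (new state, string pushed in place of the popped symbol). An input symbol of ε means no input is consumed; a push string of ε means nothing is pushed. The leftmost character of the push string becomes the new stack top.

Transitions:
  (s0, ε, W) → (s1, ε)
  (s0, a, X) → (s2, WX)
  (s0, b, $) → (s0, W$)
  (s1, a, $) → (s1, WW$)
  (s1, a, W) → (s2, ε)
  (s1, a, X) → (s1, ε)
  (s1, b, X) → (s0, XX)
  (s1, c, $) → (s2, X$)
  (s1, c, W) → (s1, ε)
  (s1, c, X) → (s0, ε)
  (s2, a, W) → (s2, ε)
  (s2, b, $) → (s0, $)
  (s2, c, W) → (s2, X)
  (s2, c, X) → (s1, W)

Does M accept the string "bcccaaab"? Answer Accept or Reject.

(s0, bcccaaab, $) ⊢ (s0, cccaaab, W$) ⊢ (s1, cccaaab, $) ⊢ (s2, ccaaab, X$) ⊢ (s1, caaab, W$) ⊢ (s1, aaab, $) ⊢ (s1, aab, WW$) ⊢ (s2, ab, W$) ⊢ (s2, b, $) ⊢ (s0, ε, $)
All input consumed; state s0 ∈ F.

Accept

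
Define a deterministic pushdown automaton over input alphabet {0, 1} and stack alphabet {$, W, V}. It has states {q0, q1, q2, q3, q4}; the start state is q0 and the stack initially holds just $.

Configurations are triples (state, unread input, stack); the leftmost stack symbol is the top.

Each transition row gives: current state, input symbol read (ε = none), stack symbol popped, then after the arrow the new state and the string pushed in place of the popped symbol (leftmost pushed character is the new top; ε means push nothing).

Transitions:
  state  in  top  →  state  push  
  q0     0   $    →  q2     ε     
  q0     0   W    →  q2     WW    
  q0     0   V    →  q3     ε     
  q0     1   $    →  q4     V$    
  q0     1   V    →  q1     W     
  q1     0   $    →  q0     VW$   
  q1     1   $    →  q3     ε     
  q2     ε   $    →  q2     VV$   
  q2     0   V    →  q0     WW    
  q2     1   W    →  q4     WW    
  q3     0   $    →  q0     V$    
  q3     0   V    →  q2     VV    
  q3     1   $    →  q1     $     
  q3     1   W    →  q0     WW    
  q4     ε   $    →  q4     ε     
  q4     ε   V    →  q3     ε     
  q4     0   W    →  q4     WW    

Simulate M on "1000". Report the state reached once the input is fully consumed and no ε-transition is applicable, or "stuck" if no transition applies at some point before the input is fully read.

(q0, 1000, $) ⊢ (q4, 000, V$) ⊢ (q3, 000, $) ⊢ (q0, 00, V$) ⊢ (q3, 0, $) ⊢ (q0, ε, V$)
All input consumed; M is in state q0.

q0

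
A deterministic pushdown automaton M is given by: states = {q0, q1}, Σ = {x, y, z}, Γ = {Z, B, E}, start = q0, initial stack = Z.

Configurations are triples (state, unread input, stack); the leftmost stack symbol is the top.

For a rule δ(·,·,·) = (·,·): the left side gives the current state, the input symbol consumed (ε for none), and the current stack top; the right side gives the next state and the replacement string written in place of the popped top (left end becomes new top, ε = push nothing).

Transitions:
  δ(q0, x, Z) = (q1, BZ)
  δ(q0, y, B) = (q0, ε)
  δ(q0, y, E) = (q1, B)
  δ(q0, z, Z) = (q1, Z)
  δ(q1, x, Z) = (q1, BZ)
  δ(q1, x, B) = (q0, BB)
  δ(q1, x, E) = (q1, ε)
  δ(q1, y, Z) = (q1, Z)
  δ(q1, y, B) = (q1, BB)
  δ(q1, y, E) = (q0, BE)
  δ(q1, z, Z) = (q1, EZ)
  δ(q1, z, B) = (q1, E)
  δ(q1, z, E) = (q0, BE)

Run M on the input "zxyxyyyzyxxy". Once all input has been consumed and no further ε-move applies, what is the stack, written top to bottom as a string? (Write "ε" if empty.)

(q0, zxyxyyyzyxxy, Z) ⊢ (q1, xyxyyyzyxxy, Z) ⊢ (q1, yxyyyzyxxy, BZ) ⊢ (q1, xyyyzyxxy, BBZ) ⊢ (q0, yyyzyxxy, BBBZ) ⊢ (q0, yyzyxxy, BBZ) ⊢ (q0, yzyxxy, BZ) ⊢ (q0, zyxxy, Z) ⊢ (q1, yxxy, Z) ⊢ (q1, xxy, Z) ⊢ (q1, xy, BZ) ⊢ (q0, y, BBZ) ⊢ (q0, ε, BZ)
All input consumed in state q0 with stack BZ.

BZ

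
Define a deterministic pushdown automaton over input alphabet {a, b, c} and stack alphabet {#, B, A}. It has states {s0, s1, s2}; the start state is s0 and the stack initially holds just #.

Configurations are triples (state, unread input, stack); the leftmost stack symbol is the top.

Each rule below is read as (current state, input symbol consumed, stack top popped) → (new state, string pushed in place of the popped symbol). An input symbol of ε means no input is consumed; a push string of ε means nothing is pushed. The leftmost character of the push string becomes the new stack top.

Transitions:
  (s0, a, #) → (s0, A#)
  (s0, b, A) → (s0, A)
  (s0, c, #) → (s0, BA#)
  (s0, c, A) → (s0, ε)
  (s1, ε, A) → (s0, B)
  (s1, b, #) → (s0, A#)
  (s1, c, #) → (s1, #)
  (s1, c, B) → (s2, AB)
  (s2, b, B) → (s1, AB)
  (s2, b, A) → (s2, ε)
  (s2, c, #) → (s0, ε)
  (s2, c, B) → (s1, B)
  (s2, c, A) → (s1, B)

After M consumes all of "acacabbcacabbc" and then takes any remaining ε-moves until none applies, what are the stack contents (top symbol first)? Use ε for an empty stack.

#

(s0, acacabbcacabbc, #)
  read a, top #: go to s0, push A# → (s0, cacabbcacabbc, A#)
  read c, top A: go to s0, push ε → (s0, acabbcacabbc, #)
  read a, top #: go to s0, push A# → (s0, cabbcacabbc, A#)
  read c, top A: go to s0, push ε → (s0, abbcacabbc, #)
  read a, top #: go to s0, push A# → (s0, bbcacabbc, A#)
  read b, top A: go to s0, push A → (s0, bcacabbc, A#)
  read b, top A: go to s0, push A → (s0, cacabbc, A#)
  read c, top A: go to s0, push ε → (s0, acabbc, #)
  read a, top #: go to s0, push A# → (s0, cabbc, A#)
  read c, top A: go to s0, push ε → (s0, abbc, #)
  read a, top #: go to s0, push A# → (s0, bbc, A#)
  read b, top A: go to s0, push A → (s0, bc, A#)
  read b, top A: go to s0, push A → (s0, c, A#)
  read c, top A: go to s0, push ε → (s0, ε, #)
All input consumed in state s0 with stack #.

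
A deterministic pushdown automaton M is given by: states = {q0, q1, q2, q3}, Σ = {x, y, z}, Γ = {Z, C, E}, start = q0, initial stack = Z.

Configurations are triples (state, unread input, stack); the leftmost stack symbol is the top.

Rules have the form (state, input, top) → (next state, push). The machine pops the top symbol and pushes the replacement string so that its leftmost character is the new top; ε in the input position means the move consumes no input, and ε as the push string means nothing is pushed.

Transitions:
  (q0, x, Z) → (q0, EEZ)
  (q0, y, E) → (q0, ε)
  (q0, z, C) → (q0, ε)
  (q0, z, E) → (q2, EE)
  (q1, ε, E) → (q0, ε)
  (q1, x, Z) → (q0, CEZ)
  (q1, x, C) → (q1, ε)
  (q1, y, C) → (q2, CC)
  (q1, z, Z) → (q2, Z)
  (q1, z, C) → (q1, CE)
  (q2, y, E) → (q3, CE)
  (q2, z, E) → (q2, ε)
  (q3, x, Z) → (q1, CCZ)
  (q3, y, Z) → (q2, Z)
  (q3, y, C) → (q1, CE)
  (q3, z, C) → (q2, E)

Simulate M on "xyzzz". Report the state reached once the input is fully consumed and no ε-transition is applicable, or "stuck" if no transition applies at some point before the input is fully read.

(q0, xyzzz, Z) ⊢ (q0, yzzz, EEZ) ⊢ (q0, zzz, EZ) ⊢ (q2, zz, EEZ) ⊢ (q2, z, EZ) ⊢ (q2, ε, Z)
All input consumed; M is in state q2.

q2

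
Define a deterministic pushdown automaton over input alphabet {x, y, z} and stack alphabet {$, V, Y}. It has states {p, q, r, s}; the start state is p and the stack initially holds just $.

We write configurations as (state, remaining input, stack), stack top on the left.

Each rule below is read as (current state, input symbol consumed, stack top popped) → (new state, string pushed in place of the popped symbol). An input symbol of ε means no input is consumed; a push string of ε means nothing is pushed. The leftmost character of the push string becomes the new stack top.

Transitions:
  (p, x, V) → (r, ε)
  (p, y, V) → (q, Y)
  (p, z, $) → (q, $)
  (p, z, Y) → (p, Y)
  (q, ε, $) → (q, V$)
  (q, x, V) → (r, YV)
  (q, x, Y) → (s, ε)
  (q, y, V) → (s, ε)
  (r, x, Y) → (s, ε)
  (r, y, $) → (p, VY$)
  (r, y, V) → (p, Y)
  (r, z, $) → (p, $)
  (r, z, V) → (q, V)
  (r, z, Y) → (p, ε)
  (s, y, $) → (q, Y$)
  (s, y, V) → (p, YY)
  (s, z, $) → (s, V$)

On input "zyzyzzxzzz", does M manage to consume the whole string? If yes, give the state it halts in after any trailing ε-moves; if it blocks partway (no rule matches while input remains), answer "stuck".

stuck

(p, zyzyzzxzzz, $)
  read z, top $: go to q, push $ → (q, yzyzzxzzz, $)
  ε-move, top $: go to q, push V$ → (q, yzyzzxzzz, V$)
  read y, top V: go to s, push ε → (s, zyzzxzzz, $)
  read z, top $: go to s, push V$ → (s, yzzxzzz, V$)
  read y, top V: go to p, push YY → (p, zzxzzz, YY$)
  read z, top Y: go to p, push Y → (p, zxzzz, YY$)
  read z, top Y: go to p, push Y → (p, xzzz, YY$)
No transition for (p, x, top Y); M blocks with input xzzz remaining.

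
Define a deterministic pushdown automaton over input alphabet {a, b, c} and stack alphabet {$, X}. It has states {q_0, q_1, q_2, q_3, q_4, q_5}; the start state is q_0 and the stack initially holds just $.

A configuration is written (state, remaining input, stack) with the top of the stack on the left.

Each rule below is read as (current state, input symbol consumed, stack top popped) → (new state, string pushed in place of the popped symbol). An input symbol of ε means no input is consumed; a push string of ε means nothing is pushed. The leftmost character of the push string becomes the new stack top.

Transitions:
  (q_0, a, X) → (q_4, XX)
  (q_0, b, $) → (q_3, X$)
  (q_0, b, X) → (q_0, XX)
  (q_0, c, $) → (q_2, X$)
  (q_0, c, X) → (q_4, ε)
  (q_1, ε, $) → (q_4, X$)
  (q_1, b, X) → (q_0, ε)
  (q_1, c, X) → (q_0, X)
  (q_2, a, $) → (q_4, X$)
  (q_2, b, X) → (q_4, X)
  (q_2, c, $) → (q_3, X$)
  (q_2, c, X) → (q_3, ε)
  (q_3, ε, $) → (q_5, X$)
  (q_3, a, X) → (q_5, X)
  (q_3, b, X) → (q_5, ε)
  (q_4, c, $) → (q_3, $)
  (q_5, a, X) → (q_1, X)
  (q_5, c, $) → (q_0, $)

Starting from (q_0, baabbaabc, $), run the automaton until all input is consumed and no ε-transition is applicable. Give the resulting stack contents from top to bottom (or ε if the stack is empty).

(q_0, baabbaabc, $)
  read b, top $: go to q_3, push X$ → (q_3, aabbaabc, X$)
  read a, top X: go to q_5, push X → (q_5, abbaabc, X$)
  read a, top X: go to q_1, push X → (q_1, bbaabc, X$)
  read b, top X: go to q_0, push ε → (q_0, baabc, $)
  read b, top $: go to q_3, push X$ → (q_3, aabc, X$)
  read a, top X: go to q_5, push X → (q_5, abc, X$)
  read a, top X: go to q_1, push X → (q_1, bc, X$)
  read b, top X: go to q_0, push ε → (q_0, c, $)
  read c, top $: go to q_2, push X$ → (q_2, ε, X$)
All input consumed in state q_2 with stack X$.

X$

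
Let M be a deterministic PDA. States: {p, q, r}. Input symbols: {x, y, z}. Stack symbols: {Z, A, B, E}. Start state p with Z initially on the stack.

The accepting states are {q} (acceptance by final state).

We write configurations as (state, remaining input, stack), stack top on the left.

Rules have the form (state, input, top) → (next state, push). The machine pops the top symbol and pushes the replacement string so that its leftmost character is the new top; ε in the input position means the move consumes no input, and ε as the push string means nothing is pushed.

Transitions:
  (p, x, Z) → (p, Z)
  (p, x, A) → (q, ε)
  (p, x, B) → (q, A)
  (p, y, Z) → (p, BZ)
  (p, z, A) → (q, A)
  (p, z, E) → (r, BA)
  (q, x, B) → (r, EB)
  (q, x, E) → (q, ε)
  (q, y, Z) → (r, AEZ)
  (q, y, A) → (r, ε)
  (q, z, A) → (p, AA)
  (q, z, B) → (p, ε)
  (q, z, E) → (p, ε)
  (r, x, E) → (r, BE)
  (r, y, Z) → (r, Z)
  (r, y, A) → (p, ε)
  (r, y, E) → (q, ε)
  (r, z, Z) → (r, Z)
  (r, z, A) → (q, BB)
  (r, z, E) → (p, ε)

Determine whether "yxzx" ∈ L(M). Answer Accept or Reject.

Accept

(p, yxzx, Z)
  read y, top Z: go to p, push BZ → (p, xzx, BZ)
  read x, top B: go to q, push A → (q, zx, AZ)
  read z, top A: go to p, push AA → (p, x, AAZ)
  read x, top A: go to q, push ε → (q, ε, AZ)
All input consumed; state q ∈ F.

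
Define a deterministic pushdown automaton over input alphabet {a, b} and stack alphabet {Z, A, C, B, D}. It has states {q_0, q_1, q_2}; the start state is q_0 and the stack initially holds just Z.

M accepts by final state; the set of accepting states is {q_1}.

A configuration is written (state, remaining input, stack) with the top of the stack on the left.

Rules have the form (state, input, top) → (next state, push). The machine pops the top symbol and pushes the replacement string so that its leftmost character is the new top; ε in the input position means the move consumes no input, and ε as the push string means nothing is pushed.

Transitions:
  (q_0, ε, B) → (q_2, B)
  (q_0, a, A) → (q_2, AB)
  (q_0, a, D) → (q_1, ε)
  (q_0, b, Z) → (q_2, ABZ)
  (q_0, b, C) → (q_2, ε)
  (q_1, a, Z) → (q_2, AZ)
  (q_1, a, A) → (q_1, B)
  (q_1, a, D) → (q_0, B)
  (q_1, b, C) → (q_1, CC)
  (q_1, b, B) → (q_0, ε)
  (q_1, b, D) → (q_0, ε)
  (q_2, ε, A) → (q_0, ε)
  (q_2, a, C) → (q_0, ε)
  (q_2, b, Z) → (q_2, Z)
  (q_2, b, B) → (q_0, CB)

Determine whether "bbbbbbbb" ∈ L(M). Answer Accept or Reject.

Reject

(q_0, bbbbbbbb, Z) ⊢ (q_2, bbbbbbb, ABZ) ⊢ (q_0, bbbbbbb, BZ) ⊢ (q_2, bbbbbbb, BZ) ⊢ (q_0, bbbbbb, CBZ) ⊢ (q_2, bbbbb, BZ) ⊢ (q_0, bbbb, CBZ) ⊢ (q_2, bbb, BZ) ⊢ (q_0, bb, CBZ) ⊢ (q_2, b, BZ) ⊢ (q_0, ε, CBZ)
All input consumed; state q_0 ∉ F and no further ε-move applies.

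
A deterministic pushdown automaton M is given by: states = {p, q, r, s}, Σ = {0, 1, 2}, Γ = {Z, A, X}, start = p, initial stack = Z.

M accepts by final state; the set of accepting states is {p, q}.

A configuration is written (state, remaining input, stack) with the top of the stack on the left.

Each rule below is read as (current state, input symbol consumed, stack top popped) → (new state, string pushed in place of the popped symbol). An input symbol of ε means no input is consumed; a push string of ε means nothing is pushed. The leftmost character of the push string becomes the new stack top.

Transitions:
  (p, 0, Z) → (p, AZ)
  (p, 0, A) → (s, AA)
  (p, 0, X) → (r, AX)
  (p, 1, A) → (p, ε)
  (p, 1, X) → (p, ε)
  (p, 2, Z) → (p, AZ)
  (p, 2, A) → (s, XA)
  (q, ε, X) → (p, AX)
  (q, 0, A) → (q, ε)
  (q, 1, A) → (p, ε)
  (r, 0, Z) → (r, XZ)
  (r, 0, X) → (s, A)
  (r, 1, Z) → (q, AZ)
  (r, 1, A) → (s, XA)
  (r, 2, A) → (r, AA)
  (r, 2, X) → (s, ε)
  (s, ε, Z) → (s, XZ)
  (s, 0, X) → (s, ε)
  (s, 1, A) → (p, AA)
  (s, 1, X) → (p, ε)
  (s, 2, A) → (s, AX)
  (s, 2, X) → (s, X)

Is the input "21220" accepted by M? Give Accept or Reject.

(p, 21220, Z) ⊢ (p, 1220, AZ) ⊢ (p, 220, Z) ⊢ (p, 20, AZ) ⊢ (s, 0, XAZ) ⊢ (s, ε, AZ)
All input consumed; state s ∉ F and no further ε-move applies.

Reject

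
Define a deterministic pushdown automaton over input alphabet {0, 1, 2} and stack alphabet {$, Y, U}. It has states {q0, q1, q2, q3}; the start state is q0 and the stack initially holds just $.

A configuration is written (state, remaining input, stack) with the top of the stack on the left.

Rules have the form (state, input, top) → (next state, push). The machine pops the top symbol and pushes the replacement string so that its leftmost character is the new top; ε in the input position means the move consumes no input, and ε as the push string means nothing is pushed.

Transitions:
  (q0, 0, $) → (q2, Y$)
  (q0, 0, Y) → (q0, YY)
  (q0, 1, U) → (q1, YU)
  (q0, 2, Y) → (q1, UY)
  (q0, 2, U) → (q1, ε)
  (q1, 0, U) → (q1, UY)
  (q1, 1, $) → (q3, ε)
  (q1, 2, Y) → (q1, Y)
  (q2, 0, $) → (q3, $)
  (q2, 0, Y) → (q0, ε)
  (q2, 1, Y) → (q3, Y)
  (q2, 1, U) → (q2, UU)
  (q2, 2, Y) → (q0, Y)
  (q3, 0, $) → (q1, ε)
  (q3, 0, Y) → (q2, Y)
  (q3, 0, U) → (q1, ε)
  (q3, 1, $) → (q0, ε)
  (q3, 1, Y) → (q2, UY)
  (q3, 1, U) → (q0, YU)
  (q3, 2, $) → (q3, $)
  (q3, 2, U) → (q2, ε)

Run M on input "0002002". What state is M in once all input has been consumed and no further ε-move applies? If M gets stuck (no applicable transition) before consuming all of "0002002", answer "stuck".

q1

(q0, 0002002, $)
  read 0, top $: go to q2, push Y$ → (q2, 002002, Y$)
  read 0, top Y: go to q0, push ε → (q0, 02002, $)
  read 0, top $: go to q2, push Y$ → (q2, 2002, Y$)
  read 2, top Y: go to q0, push Y → (q0, 002, Y$)
  read 0, top Y: go to q0, push YY → (q0, 02, YY$)
  read 0, top Y: go to q0, push YY → (q0, 2, YYY$)
  read 2, top Y: go to q1, push UY → (q1, ε, UYYY$)
All input consumed; M is in state q1.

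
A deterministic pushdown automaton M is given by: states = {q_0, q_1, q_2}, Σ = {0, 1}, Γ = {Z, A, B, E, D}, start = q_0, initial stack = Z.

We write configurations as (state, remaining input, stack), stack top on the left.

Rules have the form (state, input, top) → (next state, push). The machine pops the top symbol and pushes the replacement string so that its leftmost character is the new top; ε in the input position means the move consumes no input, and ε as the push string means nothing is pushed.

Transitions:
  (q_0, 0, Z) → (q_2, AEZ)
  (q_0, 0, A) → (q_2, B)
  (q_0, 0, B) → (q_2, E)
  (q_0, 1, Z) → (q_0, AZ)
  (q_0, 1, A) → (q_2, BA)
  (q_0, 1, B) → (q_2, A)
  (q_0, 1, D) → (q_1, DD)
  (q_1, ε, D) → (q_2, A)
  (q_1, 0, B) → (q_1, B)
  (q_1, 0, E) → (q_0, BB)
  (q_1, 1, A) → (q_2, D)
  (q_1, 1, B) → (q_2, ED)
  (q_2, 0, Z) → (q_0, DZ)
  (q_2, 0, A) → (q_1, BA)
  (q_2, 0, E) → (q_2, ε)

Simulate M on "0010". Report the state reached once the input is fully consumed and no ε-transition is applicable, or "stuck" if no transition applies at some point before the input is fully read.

q_2

(q_0, 0010, Z)
  read 0, top Z: go to q_2, push AEZ → (q_2, 010, AEZ)
  read 0, top A: go to q_1, push BA → (q_1, 10, BAEZ)
  read 1, top B: go to q_2, push ED → (q_2, 0, EDAEZ)
  read 0, top E: go to q_2, push ε → (q_2, ε, DAEZ)
All input consumed; M is in state q_2.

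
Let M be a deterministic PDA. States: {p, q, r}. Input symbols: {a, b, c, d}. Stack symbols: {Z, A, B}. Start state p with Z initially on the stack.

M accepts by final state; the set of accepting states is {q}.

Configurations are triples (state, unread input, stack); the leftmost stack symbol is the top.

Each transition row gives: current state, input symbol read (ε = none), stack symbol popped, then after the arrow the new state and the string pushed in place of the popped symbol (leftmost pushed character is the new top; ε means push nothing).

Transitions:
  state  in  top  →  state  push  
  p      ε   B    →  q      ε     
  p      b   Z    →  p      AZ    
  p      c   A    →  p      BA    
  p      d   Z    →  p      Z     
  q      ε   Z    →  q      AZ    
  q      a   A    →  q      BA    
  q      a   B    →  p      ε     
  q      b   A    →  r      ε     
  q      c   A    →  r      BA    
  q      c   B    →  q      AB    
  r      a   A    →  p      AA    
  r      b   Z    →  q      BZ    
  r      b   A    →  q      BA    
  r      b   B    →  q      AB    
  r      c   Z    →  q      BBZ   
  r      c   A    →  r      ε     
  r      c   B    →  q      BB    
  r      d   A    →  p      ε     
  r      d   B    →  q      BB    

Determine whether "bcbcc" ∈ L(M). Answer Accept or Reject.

Accept

(p, bcbcc, Z) ⊢ (p, cbcc, AZ) ⊢ (p, bcc, BAZ) ⊢ (q, bcc, AZ) ⊢ (r, cc, Z) ⊢ (q, c, BBZ) ⊢ (q, ε, ABBZ)
All input consumed; state q ∈ F.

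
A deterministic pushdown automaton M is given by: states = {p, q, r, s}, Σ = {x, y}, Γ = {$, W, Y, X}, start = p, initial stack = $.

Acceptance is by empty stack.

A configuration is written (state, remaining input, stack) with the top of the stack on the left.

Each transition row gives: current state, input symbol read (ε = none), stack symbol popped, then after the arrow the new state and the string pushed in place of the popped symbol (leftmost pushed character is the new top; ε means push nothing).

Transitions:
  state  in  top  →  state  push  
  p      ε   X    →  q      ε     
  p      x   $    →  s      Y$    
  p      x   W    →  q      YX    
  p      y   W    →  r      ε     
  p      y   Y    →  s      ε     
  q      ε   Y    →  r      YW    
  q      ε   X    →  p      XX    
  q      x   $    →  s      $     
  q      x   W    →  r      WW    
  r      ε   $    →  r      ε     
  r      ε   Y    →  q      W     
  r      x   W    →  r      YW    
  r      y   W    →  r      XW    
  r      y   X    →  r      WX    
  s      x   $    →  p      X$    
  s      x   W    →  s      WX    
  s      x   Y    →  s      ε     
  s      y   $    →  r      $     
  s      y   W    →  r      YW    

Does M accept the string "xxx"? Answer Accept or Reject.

(p, xxx, $)
  read x, top $: go to s, push Y$ → (s, xx, Y$)
  read x, top Y: go to s, push ε → (s, x, $)
  read x, top $: go to p, push X$ → (p, ε, X$)
  ε-move, top X: go to q, push ε → (q, ε, $)
All input consumed; stack is $, not empty, and no further ε-move applies.

Reject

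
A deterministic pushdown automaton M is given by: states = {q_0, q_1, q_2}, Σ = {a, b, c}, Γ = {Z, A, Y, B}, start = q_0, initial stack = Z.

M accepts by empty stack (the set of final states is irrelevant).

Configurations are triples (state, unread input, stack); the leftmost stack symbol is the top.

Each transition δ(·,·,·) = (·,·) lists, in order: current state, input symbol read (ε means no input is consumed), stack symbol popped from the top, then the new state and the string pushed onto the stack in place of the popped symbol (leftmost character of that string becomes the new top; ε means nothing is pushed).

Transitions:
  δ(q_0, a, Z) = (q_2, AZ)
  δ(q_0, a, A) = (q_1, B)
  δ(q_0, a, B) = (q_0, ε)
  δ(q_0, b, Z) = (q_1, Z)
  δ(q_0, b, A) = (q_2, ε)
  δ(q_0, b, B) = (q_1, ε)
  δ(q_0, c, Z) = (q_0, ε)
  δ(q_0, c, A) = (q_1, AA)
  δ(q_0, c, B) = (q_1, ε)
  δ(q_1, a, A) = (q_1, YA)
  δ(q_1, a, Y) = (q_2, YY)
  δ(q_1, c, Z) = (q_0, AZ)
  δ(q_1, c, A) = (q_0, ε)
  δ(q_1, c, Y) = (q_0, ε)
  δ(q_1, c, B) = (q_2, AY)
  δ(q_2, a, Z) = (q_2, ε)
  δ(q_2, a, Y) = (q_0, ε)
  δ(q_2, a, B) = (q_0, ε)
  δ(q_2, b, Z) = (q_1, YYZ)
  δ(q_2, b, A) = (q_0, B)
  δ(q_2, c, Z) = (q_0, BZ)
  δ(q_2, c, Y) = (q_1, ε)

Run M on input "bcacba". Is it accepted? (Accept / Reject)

(q_0, bcacba, Z) ⊢ (q_1, cacba, Z) ⊢ (q_0, acba, AZ) ⊢ (q_1, cba, BZ) ⊢ (q_2, ba, AYZ) ⊢ (q_0, a, BYZ) ⊢ (q_0, ε, YZ)
All input consumed; stack is YZ, not empty, and no further ε-move applies.

Reject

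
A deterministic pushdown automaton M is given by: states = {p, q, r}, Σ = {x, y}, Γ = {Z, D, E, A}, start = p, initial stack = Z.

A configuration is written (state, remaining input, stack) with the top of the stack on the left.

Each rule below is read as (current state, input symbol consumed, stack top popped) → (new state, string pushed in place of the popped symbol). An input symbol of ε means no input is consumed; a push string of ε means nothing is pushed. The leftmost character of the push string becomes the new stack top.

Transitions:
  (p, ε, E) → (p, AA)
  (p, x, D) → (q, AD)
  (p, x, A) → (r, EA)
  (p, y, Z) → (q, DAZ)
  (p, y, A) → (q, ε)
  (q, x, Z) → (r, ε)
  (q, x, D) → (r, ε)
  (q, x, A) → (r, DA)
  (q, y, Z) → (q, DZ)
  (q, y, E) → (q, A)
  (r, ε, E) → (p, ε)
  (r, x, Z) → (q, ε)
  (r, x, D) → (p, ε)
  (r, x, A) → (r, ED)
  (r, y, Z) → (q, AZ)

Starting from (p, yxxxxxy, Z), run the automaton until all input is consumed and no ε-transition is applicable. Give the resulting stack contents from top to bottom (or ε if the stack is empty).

DZ

(p, yxxxxxy, Z)
  read y, top Z: go to q, push DAZ → (q, xxxxxy, DAZ)
  read x, top D: go to r, push ε → (r, xxxxy, AZ)
  read x, top A: go to r, push ED → (r, xxxy, EDZ)
  ε-move, top E: go to p, push ε → (p, xxxy, DZ)
  read x, top D: go to q, push AD → (q, xxy, ADZ)
  read x, top A: go to r, push DA → (r, xy, DADZ)
  read x, top D: go to p, push ε → (p, y, ADZ)
  read y, top A: go to q, push ε → (q, ε, DZ)
All input consumed in state q with stack DZ.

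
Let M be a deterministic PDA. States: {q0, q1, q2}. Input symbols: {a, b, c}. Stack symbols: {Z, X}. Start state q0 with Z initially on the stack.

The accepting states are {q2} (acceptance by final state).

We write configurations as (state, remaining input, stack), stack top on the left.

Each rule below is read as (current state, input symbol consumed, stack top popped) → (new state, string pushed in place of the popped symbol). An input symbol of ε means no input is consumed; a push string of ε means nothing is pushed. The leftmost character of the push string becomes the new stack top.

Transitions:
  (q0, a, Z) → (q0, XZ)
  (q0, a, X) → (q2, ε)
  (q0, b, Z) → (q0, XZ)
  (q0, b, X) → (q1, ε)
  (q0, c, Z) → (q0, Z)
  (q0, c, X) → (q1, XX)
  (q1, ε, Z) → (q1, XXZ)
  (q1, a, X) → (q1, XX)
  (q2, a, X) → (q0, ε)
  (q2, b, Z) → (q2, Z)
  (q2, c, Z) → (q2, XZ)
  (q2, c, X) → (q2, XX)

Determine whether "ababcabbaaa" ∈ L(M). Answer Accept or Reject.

Reject

(q0, ababcabbaaa, Z) ⊢ (q0, babcabbaaa, XZ) ⊢ (q1, abcabbaaa, Z) ⊢ (q1, abcabbaaa, XXZ) ⊢ (q1, bcabbaaa, XXXZ)
No transition applies at (q1, bcabbaaa, XXXZ); input not fully consumed.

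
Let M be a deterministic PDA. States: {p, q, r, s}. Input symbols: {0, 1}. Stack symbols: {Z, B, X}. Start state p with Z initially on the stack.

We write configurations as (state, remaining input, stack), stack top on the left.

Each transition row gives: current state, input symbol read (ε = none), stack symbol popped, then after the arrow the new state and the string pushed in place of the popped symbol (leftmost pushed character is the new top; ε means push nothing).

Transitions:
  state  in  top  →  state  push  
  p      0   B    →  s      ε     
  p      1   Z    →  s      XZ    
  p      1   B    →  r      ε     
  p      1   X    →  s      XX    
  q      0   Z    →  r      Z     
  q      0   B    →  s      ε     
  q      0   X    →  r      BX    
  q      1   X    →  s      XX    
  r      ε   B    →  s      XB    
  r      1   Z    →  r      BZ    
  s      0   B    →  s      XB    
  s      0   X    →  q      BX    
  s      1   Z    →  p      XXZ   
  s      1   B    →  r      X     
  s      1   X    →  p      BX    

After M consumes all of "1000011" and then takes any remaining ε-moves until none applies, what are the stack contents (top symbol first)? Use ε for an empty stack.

XZ

(p, 1000011, Z)
  read 1, top Z: go to s, push XZ → (s, 000011, XZ)
  read 0, top X: go to q, push BX → (q, 00011, BXZ)
  read 0, top B: go to s, push ε → (s, 0011, XZ)
  read 0, top X: go to q, push BX → (q, 011, BXZ)
  read 0, top B: go to s, push ε → (s, 11, XZ)
  read 1, top X: go to p, push BX → (p, 1, BXZ)
  read 1, top B: go to r, push ε → (r, ε, XZ)
All input consumed in state r with stack XZ.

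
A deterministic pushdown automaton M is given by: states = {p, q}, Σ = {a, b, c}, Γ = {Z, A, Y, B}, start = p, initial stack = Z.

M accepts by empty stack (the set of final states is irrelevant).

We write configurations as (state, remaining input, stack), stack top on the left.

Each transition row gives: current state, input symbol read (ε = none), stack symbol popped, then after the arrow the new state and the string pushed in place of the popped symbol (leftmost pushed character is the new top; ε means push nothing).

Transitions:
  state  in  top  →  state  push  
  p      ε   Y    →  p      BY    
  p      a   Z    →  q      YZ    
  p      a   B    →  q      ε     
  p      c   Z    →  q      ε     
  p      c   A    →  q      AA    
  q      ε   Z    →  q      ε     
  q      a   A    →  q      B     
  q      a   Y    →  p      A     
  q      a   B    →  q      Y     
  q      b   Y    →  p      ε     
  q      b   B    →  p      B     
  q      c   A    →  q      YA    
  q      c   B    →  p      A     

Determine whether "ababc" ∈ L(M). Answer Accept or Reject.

Accept

(p, ababc, Z) ⊢ (q, babc, YZ) ⊢ (p, abc, Z) ⊢ (q, bc, YZ) ⊢ (p, c, Z) ⊢ (q, ε, ε)
All input consumed and the stack is empty.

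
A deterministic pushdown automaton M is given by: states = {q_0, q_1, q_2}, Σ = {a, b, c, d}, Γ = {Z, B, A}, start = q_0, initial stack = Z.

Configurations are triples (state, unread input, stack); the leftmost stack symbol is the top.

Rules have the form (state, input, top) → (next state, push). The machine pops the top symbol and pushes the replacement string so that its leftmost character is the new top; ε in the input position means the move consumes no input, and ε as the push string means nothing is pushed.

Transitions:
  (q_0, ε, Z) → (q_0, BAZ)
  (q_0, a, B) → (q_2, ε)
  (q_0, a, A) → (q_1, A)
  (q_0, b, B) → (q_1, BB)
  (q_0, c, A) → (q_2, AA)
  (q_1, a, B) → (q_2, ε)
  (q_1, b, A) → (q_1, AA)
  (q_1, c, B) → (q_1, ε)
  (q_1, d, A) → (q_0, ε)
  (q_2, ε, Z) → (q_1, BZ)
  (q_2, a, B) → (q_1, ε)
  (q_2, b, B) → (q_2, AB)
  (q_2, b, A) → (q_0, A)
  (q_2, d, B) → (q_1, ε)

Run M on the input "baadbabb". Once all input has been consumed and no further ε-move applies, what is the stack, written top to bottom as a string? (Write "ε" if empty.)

(q_0, baadbabb, Z)
  ε-move, top Z: go to q_0, push BAZ → (q_0, baadbabb, BAZ)
  read b, top B: go to q_1, push BB → (q_1, aadbabb, BBAZ)
  read a, top B: go to q_2, push ε → (q_2, adbabb, BAZ)
  read a, top B: go to q_1, push ε → (q_1, dbabb, AZ)
  read d, top A: go to q_0, push ε → (q_0, babb, Z)
  ε-move, top Z: go to q_0, push BAZ → (q_0, babb, BAZ)
  read b, top B: go to q_1, push BB → (q_1, abb, BBAZ)
  read a, top B: go to q_2, push ε → (q_2, bb, BAZ)
  read b, top B: go to q_2, push AB → (q_2, b, ABAZ)
  read b, top A: go to q_0, push A → (q_0, ε, ABAZ)
All input consumed in state q_0 with stack ABAZ.

ABAZ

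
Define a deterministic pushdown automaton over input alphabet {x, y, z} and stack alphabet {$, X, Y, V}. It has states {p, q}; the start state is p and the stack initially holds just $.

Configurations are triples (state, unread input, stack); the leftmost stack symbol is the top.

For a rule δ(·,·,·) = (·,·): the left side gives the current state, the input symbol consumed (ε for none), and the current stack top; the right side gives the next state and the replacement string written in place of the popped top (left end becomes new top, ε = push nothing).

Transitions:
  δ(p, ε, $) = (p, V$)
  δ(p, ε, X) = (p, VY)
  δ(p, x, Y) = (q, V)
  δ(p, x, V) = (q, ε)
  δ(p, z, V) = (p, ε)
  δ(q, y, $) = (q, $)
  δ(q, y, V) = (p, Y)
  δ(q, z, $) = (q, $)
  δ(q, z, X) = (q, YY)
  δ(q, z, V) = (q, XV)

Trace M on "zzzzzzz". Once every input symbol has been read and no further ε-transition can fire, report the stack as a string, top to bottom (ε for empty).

V$

(p, zzzzzzz, $)
  ε-move, top $: go to p, push V$ → (p, zzzzzzz, V$)
  read z, top V: go to p, push ε → (p, zzzzzz, $)
  ε-move, top $: go to p, push V$ → (p, zzzzzz, V$)
  read z, top V: go to p, push ε → (p, zzzzz, $)
  ε-move, top $: go to p, push V$ → (p, zzzzz, V$)
  read z, top V: go to p, push ε → (p, zzzz, $)
  ε-move, top $: go to p, push V$ → (p, zzzz, V$)
  read z, top V: go to p, push ε → (p, zzz, $)
  ε-move, top $: go to p, push V$ → (p, zzz, V$)
  read z, top V: go to p, push ε → (p, zz, $)
  ε-move, top $: go to p, push V$ → (p, zz, V$)
  read z, top V: go to p, push ε → (p, z, $)
  ε-move, top $: go to p, push V$ → (p, z, V$)
  read z, top V: go to p, push ε → (p, ε, $)
  ε-move, top $: go to p, push V$ → (p, ε, V$)
All input consumed in state p with stack V$.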